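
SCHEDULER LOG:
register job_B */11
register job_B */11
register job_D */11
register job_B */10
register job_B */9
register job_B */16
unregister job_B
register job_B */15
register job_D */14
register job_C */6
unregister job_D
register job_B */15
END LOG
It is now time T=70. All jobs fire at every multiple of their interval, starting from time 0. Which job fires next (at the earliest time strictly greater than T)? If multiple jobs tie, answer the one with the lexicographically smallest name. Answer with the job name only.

Op 1: register job_B */11 -> active={job_B:*/11}
Op 2: register job_B */11 -> active={job_B:*/11}
Op 3: register job_D */11 -> active={job_B:*/11, job_D:*/11}
Op 4: register job_B */10 -> active={job_B:*/10, job_D:*/11}
Op 5: register job_B */9 -> active={job_B:*/9, job_D:*/11}
Op 6: register job_B */16 -> active={job_B:*/16, job_D:*/11}
Op 7: unregister job_B -> active={job_D:*/11}
Op 8: register job_B */15 -> active={job_B:*/15, job_D:*/11}
Op 9: register job_D */14 -> active={job_B:*/15, job_D:*/14}
Op 10: register job_C */6 -> active={job_B:*/15, job_C:*/6, job_D:*/14}
Op 11: unregister job_D -> active={job_B:*/15, job_C:*/6}
Op 12: register job_B */15 -> active={job_B:*/15, job_C:*/6}
  job_B: interval 15, next fire after T=70 is 75
  job_C: interval 6, next fire after T=70 is 72
Earliest = 72, winner (lex tiebreak) = job_C

Answer: job_C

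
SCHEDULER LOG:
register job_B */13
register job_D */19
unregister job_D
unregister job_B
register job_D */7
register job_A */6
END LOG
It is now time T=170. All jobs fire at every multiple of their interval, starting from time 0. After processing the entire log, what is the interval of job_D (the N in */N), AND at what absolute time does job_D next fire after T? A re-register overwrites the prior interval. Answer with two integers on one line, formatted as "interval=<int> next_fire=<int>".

Op 1: register job_B */13 -> active={job_B:*/13}
Op 2: register job_D */19 -> active={job_B:*/13, job_D:*/19}
Op 3: unregister job_D -> active={job_B:*/13}
Op 4: unregister job_B -> active={}
Op 5: register job_D */7 -> active={job_D:*/7}
Op 6: register job_A */6 -> active={job_A:*/6, job_D:*/7}
Final interval of job_D = 7
Next fire of job_D after T=170: (170//7+1)*7 = 175

Answer: interval=7 next_fire=175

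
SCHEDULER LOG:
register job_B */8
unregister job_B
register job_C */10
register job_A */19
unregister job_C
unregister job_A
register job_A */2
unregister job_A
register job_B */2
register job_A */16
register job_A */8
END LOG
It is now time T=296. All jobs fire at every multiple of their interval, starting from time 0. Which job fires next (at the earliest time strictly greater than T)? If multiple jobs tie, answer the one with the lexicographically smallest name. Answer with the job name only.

Op 1: register job_B */8 -> active={job_B:*/8}
Op 2: unregister job_B -> active={}
Op 3: register job_C */10 -> active={job_C:*/10}
Op 4: register job_A */19 -> active={job_A:*/19, job_C:*/10}
Op 5: unregister job_C -> active={job_A:*/19}
Op 6: unregister job_A -> active={}
Op 7: register job_A */2 -> active={job_A:*/2}
Op 8: unregister job_A -> active={}
Op 9: register job_B */2 -> active={job_B:*/2}
Op 10: register job_A */16 -> active={job_A:*/16, job_B:*/2}
Op 11: register job_A */8 -> active={job_A:*/8, job_B:*/2}
  job_A: interval 8, next fire after T=296 is 304
  job_B: interval 2, next fire after T=296 is 298
Earliest = 298, winner (lex tiebreak) = job_B

Answer: job_B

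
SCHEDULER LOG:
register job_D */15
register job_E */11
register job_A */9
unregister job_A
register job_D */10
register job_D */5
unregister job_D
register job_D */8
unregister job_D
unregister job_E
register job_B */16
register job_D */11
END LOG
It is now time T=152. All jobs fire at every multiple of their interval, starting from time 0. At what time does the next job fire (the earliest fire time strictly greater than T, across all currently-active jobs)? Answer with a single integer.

Op 1: register job_D */15 -> active={job_D:*/15}
Op 2: register job_E */11 -> active={job_D:*/15, job_E:*/11}
Op 3: register job_A */9 -> active={job_A:*/9, job_D:*/15, job_E:*/11}
Op 4: unregister job_A -> active={job_D:*/15, job_E:*/11}
Op 5: register job_D */10 -> active={job_D:*/10, job_E:*/11}
Op 6: register job_D */5 -> active={job_D:*/5, job_E:*/11}
Op 7: unregister job_D -> active={job_E:*/11}
Op 8: register job_D */8 -> active={job_D:*/8, job_E:*/11}
Op 9: unregister job_D -> active={job_E:*/11}
Op 10: unregister job_E -> active={}
Op 11: register job_B */16 -> active={job_B:*/16}
Op 12: register job_D */11 -> active={job_B:*/16, job_D:*/11}
  job_B: interval 16, next fire after T=152 is 160
  job_D: interval 11, next fire after T=152 is 154
Earliest fire time = 154 (job job_D)

Answer: 154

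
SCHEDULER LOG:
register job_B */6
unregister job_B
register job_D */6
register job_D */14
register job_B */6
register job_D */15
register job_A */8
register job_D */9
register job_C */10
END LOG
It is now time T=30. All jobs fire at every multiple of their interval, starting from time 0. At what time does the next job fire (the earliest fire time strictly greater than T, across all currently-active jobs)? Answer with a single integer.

Answer: 32

Derivation:
Op 1: register job_B */6 -> active={job_B:*/6}
Op 2: unregister job_B -> active={}
Op 3: register job_D */6 -> active={job_D:*/6}
Op 4: register job_D */14 -> active={job_D:*/14}
Op 5: register job_B */6 -> active={job_B:*/6, job_D:*/14}
Op 6: register job_D */15 -> active={job_B:*/6, job_D:*/15}
Op 7: register job_A */8 -> active={job_A:*/8, job_B:*/6, job_D:*/15}
Op 8: register job_D */9 -> active={job_A:*/8, job_B:*/6, job_D:*/9}
Op 9: register job_C */10 -> active={job_A:*/8, job_B:*/6, job_C:*/10, job_D:*/9}
  job_A: interval 8, next fire after T=30 is 32
  job_B: interval 6, next fire after T=30 is 36
  job_C: interval 10, next fire after T=30 is 40
  job_D: interval 9, next fire after T=30 is 36
Earliest fire time = 32 (job job_A)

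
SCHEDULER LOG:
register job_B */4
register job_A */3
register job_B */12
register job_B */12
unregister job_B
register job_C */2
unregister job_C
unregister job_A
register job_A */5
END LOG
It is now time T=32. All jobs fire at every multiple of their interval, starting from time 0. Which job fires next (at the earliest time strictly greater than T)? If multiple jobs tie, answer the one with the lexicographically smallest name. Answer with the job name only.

Answer: job_A

Derivation:
Op 1: register job_B */4 -> active={job_B:*/4}
Op 2: register job_A */3 -> active={job_A:*/3, job_B:*/4}
Op 3: register job_B */12 -> active={job_A:*/3, job_B:*/12}
Op 4: register job_B */12 -> active={job_A:*/3, job_B:*/12}
Op 5: unregister job_B -> active={job_A:*/3}
Op 6: register job_C */2 -> active={job_A:*/3, job_C:*/2}
Op 7: unregister job_C -> active={job_A:*/3}
Op 8: unregister job_A -> active={}
Op 9: register job_A */5 -> active={job_A:*/5}
  job_A: interval 5, next fire after T=32 is 35
Earliest = 35, winner (lex tiebreak) = job_A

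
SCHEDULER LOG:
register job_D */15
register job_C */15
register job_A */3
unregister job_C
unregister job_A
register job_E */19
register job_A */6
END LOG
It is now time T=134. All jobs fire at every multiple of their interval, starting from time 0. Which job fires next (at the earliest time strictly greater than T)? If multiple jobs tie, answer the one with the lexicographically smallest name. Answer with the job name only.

Answer: job_D

Derivation:
Op 1: register job_D */15 -> active={job_D:*/15}
Op 2: register job_C */15 -> active={job_C:*/15, job_D:*/15}
Op 3: register job_A */3 -> active={job_A:*/3, job_C:*/15, job_D:*/15}
Op 4: unregister job_C -> active={job_A:*/3, job_D:*/15}
Op 5: unregister job_A -> active={job_D:*/15}
Op 6: register job_E */19 -> active={job_D:*/15, job_E:*/19}
Op 7: register job_A */6 -> active={job_A:*/6, job_D:*/15, job_E:*/19}
  job_A: interval 6, next fire after T=134 is 138
  job_D: interval 15, next fire after T=134 is 135
  job_E: interval 19, next fire after T=134 is 152
Earliest = 135, winner (lex tiebreak) = job_D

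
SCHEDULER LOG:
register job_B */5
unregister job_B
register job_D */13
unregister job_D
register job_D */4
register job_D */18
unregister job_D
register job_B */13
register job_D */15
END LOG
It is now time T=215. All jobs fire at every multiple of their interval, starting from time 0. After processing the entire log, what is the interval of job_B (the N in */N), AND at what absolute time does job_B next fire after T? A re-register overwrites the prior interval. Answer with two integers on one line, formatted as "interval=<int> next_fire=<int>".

Op 1: register job_B */5 -> active={job_B:*/5}
Op 2: unregister job_B -> active={}
Op 3: register job_D */13 -> active={job_D:*/13}
Op 4: unregister job_D -> active={}
Op 5: register job_D */4 -> active={job_D:*/4}
Op 6: register job_D */18 -> active={job_D:*/18}
Op 7: unregister job_D -> active={}
Op 8: register job_B */13 -> active={job_B:*/13}
Op 9: register job_D */15 -> active={job_B:*/13, job_D:*/15}
Final interval of job_B = 13
Next fire of job_B after T=215: (215//13+1)*13 = 221

Answer: interval=13 next_fire=221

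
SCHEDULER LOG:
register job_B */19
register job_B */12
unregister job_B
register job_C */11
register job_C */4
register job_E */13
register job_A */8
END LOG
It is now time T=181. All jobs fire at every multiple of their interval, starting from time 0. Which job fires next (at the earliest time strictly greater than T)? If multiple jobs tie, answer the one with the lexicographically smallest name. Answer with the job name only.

Op 1: register job_B */19 -> active={job_B:*/19}
Op 2: register job_B */12 -> active={job_B:*/12}
Op 3: unregister job_B -> active={}
Op 4: register job_C */11 -> active={job_C:*/11}
Op 5: register job_C */4 -> active={job_C:*/4}
Op 6: register job_E */13 -> active={job_C:*/4, job_E:*/13}
Op 7: register job_A */8 -> active={job_A:*/8, job_C:*/4, job_E:*/13}
  job_A: interval 8, next fire after T=181 is 184
  job_C: interval 4, next fire after T=181 is 184
  job_E: interval 13, next fire after T=181 is 182
Earliest = 182, winner (lex tiebreak) = job_E

Answer: job_E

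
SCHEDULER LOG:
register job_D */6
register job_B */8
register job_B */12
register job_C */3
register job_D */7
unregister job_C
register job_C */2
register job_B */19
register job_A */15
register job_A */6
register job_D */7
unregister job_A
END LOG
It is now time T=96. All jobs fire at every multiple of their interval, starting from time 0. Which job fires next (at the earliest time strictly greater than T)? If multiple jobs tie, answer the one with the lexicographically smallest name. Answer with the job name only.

Answer: job_C

Derivation:
Op 1: register job_D */6 -> active={job_D:*/6}
Op 2: register job_B */8 -> active={job_B:*/8, job_D:*/6}
Op 3: register job_B */12 -> active={job_B:*/12, job_D:*/6}
Op 4: register job_C */3 -> active={job_B:*/12, job_C:*/3, job_D:*/6}
Op 5: register job_D */7 -> active={job_B:*/12, job_C:*/3, job_D:*/7}
Op 6: unregister job_C -> active={job_B:*/12, job_D:*/7}
Op 7: register job_C */2 -> active={job_B:*/12, job_C:*/2, job_D:*/7}
Op 8: register job_B */19 -> active={job_B:*/19, job_C:*/2, job_D:*/7}
Op 9: register job_A */15 -> active={job_A:*/15, job_B:*/19, job_C:*/2, job_D:*/7}
Op 10: register job_A */6 -> active={job_A:*/6, job_B:*/19, job_C:*/2, job_D:*/7}
Op 11: register job_D */7 -> active={job_A:*/6, job_B:*/19, job_C:*/2, job_D:*/7}
Op 12: unregister job_A -> active={job_B:*/19, job_C:*/2, job_D:*/7}
  job_B: interval 19, next fire after T=96 is 114
  job_C: interval 2, next fire after T=96 is 98
  job_D: interval 7, next fire after T=96 is 98
Earliest = 98, winner (lex tiebreak) = job_C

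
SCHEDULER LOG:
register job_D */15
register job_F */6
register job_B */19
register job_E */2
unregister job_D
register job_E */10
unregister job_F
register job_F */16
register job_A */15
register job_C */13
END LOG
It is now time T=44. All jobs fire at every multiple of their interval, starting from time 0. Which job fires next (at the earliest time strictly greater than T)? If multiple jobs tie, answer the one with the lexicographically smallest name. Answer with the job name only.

Answer: job_A

Derivation:
Op 1: register job_D */15 -> active={job_D:*/15}
Op 2: register job_F */6 -> active={job_D:*/15, job_F:*/6}
Op 3: register job_B */19 -> active={job_B:*/19, job_D:*/15, job_F:*/6}
Op 4: register job_E */2 -> active={job_B:*/19, job_D:*/15, job_E:*/2, job_F:*/6}
Op 5: unregister job_D -> active={job_B:*/19, job_E:*/2, job_F:*/6}
Op 6: register job_E */10 -> active={job_B:*/19, job_E:*/10, job_F:*/6}
Op 7: unregister job_F -> active={job_B:*/19, job_E:*/10}
Op 8: register job_F */16 -> active={job_B:*/19, job_E:*/10, job_F:*/16}
Op 9: register job_A */15 -> active={job_A:*/15, job_B:*/19, job_E:*/10, job_F:*/16}
Op 10: register job_C */13 -> active={job_A:*/15, job_B:*/19, job_C:*/13, job_E:*/10, job_F:*/16}
  job_A: interval 15, next fire after T=44 is 45
  job_B: interval 19, next fire after T=44 is 57
  job_C: interval 13, next fire after T=44 is 52
  job_E: interval 10, next fire after T=44 is 50
  job_F: interval 16, next fire after T=44 is 48
Earliest = 45, winner (lex tiebreak) = job_A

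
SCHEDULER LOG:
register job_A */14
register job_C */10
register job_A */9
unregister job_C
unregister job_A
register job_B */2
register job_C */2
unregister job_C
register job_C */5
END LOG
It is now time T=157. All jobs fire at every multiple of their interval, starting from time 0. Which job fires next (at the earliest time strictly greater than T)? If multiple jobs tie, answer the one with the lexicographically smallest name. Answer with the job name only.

Answer: job_B

Derivation:
Op 1: register job_A */14 -> active={job_A:*/14}
Op 2: register job_C */10 -> active={job_A:*/14, job_C:*/10}
Op 3: register job_A */9 -> active={job_A:*/9, job_C:*/10}
Op 4: unregister job_C -> active={job_A:*/9}
Op 5: unregister job_A -> active={}
Op 6: register job_B */2 -> active={job_B:*/2}
Op 7: register job_C */2 -> active={job_B:*/2, job_C:*/2}
Op 8: unregister job_C -> active={job_B:*/2}
Op 9: register job_C */5 -> active={job_B:*/2, job_C:*/5}
  job_B: interval 2, next fire after T=157 is 158
  job_C: interval 5, next fire after T=157 is 160
Earliest = 158, winner (lex tiebreak) = job_B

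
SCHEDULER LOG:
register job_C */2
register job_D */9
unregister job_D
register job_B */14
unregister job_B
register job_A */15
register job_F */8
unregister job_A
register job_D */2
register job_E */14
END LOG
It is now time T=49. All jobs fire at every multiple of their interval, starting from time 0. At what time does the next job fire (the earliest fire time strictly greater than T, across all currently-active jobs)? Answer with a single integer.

Answer: 50

Derivation:
Op 1: register job_C */2 -> active={job_C:*/2}
Op 2: register job_D */9 -> active={job_C:*/2, job_D:*/9}
Op 3: unregister job_D -> active={job_C:*/2}
Op 4: register job_B */14 -> active={job_B:*/14, job_C:*/2}
Op 5: unregister job_B -> active={job_C:*/2}
Op 6: register job_A */15 -> active={job_A:*/15, job_C:*/2}
Op 7: register job_F */8 -> active={job_A:*/15, job_C:*/2, job_F:*/8}
Op 8: unregister job_A -> active={job_C:*/2, job_F:*/8}
Op 9: register job_D */2 -> active={job_C:*/2, job_D:*/2, job_F:*/8}
Op 10: register job_E */14 -> active={job_C:*/2, job_D:*/2, job_E:*/14, job_F:*/8}
  job_C: interval 2, next fire after T=49 is 50
  job_D: interval 2, next fire after T=49 is 50
  job_E: interval 14, next fire after T=49 is 56
  job_F: interval 8, next fire after T=49 is 56
Earliest fire time = 50 (job job_C)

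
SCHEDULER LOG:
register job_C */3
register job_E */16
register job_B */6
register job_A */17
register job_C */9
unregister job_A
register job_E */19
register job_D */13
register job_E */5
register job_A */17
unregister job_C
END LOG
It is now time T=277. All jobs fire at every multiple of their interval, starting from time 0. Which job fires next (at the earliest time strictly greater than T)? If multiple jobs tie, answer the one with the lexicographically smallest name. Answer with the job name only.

Answer: job_E

Derivation:
Op 1: register job_C */3 -> active={job_C:*/3}
Op 2: register job_E */16 -> active={job_C:*/3, job_E:*/16}
Op 3: register job_B */6 -> active={job_B:*/6, job_C:*/3, job_E:*/16}
Op 4: register job_A */17 -> active={job_A:*/17, job_B:*/6, job_C:*/3, job_E:*/16}
Op 5: register job_C */9 -> active={job_A:*/17, job_B:*/6, job_C:*/9, job_E:*/16}
Op 6: unregister job_A -> active={job_B:*/6, job_C:*/9, job_E:*/16}
Op 7: register job_E */19 -> active={job_B:*/6, job_C:*/9, job_E:*/19}
Op 8: register job_D */13 -> active={job_B:*/6, job_C:*/9, job_D:*/13, job_E:*/19}
Op 9: register job_E */5 -> active={job_B:*/6, job_C:*/9, job_D:*/13, job_E:*/5}
Op 10: register job_A */17 -> active={job_A:*/17, job_B:*/6, job_C:*/9, job_D:*/13, job_E:*/5}
Op 11: unregister job_C -> active={job_A:*/17, job_B:*/6, job_D:*/13, job_E:*/5}
  job_A: interval 17, next fire after T=277 is 289
  job_B: interval 6, next fire after T=277 is 282
  job_D: interval 13, next fire after T=277 is 286
  job_E: interval 5, next fire after T=277 is 280
Earliest = 280, winner (lex tiebreak) = job_E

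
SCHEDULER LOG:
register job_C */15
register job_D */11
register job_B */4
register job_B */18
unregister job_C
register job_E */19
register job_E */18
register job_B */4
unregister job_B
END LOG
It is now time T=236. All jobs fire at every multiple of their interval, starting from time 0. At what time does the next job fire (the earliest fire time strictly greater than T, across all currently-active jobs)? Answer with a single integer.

Answer: 242

Derivation:
Op 1: register job_C */15 -> active={job_C:*/15}
Op 2: register job_D */11 -> active={job_C:*/15, job_D:*/11}
Op 3: register job_B */4 -> active={job_B:*/4, job_C:*/15, job_D:*/11}
Op 4: register job_B */18 -> active={job_B:*/18, job_C:*/15, job_D:*/11}
Op 5: unregister job_C -> active={job_B:*/18, job_D:*/11}
Op 6: register job_E */19 -> active={job_B:*/18, job_D:*/11, job_E:*/19}
Op 7: register job_E */18 -> active={job_B:*/18, job_D:*/11, job_E:*/18}
Op 8: register job_B */4 -> active={job_B:*/4, job_D:*/11, job_E:*/18}
Op 9: unregister job_B -> active={job_D:*/11, job_E:*/18}
  job_D: interval 11, next fire after T=236 is 242
  job_E: interval 18, next fire after T=236 is 252
Earliest fire time = 242 (job job_D)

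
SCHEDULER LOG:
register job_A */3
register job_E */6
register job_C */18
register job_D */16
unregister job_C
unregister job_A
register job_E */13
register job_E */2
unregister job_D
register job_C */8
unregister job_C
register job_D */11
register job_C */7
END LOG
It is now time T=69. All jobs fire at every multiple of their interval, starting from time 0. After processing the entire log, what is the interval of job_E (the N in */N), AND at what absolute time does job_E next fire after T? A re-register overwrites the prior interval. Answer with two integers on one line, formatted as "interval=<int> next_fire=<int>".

Answer: interval=2 next_fire=70

Derivation:
Op 1: register job_A */3 -> active={job_A:*/3}
Op 2: register job_E */6 -> active={job_A:*/3, job_E:*/6}
Op 3: register job_C */18 -> active={job_A:*/3, job_C:*/18, job_E:*/6}
Op 4: register job_D */16 -> active={job_A:*/3, job_C:*/18, job_D:*/16, job_E:*/6}
Op 5: unregister job_C -> active={job_A:*/3, job_D:*/16, job_E:*/6}
Op 6: unregister job_A -> active={job_D:*/16, job_E:*/6}
Op 7: register job_E */13 -> active={job_D:*/16, job_E:*/13}
Op 8: register job_E */2 -> active={job_D:*/16, job_E:*/2}
Op 9: unregister job_D -> active={job_E:*/2}
Op 10: register job_C */8 -> active={job_C:*/8, job_E:*/2}
Op 11: unregister job_C -> active={job_E:*/2}
Op 12: register job_D */11 -> active={job_D:*/11, job_E:*/2}
Op 13: register job_C */7 -> active={job_C:*/7, job_D:*/11, job_E:*/2}
Final interval of job_E = 2
Next fire of job_E after T=69: (69//2+1)*2 = 70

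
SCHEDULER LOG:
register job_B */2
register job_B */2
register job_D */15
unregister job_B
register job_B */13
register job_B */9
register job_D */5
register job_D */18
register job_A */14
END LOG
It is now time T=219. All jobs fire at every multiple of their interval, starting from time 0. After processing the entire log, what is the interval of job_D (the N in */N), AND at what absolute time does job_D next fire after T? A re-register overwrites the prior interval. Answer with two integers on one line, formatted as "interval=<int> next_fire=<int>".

Op 1: register job_B */2 -> active={job_B:*/2}
Op 2: register job_B */2 -> active={job_B:*/2}
Op 3: register job_D */15 -> active={job_B:*/2, job_D:*/15}
Op 4: unregister job_B -> active={job_D:*/15}
Op 5: register job_B */13 -> active={job_B:*/13, job_D:*/15}
Op 6: register job_B */9 -> active={job_B:*/9, job_D:*/15}
Op 7: register job_D */5 -> active={job_B:*/9, job_D:*/5}
Op 8: register job_D */18 -> active={job_B:*/9, job_D:*/18}
Op 9: register job_A */14 -> active={job_A:*/14, job_B:*/9, job_D:*/18}
Final interval of job_D = 18
Next fire of job_D after T=219: (219//18+1)*18 = 234

Answer: interval=18 next_fire=234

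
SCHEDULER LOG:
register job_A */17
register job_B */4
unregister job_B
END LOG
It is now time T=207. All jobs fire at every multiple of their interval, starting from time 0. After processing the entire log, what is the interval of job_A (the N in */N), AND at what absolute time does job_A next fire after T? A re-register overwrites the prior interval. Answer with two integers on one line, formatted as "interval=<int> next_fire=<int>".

Answer: interval=17 next_fire=221

Derivation:
Op 1: register job_A */17 -> active={job_A:*/17}
Op 2: register job_B */4 -> active={job_A:*/17, job_B:*/4}
Op 3: unregister job_B -> active={job_A:*/17}
Final interval of job_A = 17
Next fire of job_A after T=207: (207//17+1)*17 = 221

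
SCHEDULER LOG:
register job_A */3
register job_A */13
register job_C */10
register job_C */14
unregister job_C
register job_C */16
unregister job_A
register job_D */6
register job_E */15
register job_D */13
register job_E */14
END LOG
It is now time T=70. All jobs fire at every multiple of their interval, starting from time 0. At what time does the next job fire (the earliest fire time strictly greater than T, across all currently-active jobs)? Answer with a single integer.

Answer: 78

Derivation:
Op 1: register job_A */3 -> active={job_A:*/3}
Op 2: register job_A */13 -> active={job_A:*/13}
Op 3: register job_C */10 -> active={job_A:*/13, job_C:*/10}
Op 4: register job_C */14 -> active={job_A:*/13, job_C:*/14}
Op 5: unregister job_C -> active={job_A:*/13}
Op 6: register job_C */16 -> active={job_A:*/13, job_C:*/16}
Op 7: unregister job_A -> active={job_C:*/16}
Op 8: register job_D */6 -> active={job_C:*/16, job_D:*/6}
Op 9: register job_E */15 -> active={job_C:*/16, job_D:*/6, job_E:*/15}
Op 10: register job_D */13 -> active={job_C:*/16, job_D:*/13, job_E:*/15}
Op 11: register job_E */14 -> active={job_C:*/16, job_D:*/13, job_E:*/14}
  job_C: interval 16, next fire after T=70 is 80
  job_D: interval 13, next fire after T=70 is 78
  job_E: interval 14, next fire after T=70 is 84
Earliest fire time = 78 (job job_D)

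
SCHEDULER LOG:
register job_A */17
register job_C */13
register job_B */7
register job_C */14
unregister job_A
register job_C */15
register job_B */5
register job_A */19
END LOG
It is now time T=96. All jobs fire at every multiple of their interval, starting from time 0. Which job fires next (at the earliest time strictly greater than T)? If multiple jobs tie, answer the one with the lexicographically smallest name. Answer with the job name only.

Answer: job_B

Derivation:
Op 1: register job_A */17 -> active={job_A:*/17}
Op 2: register job_C */13 -> active={job_A:*/17, job_C:*/13}
Op 3: register job_B */7 -> active={job_A:*/17, job_B:*/7, job_C:*/13}
Op 4: register job_C */14 -> active={job_A:*/17, job_B:*/7, job_C:*/14}
Op 5: unregister job_A -> active={job_B:*/7, job_C:*/14}
Op 6: register job_C */15 -> active={job_B:*/7, job_C:*/15}
Op 7: register job_B */5 -> active={job_B:*/5, job_C:*/15}
Op 8: register job_A */19 -> active={job_A:*/19, job_B:*/5, job_C:*/15}
  job_A: interval 19, next fire after T=96 is 114
  job_B: interval 5, next fire after T=96 is 100
  job_C: interval 15, next fire after T=96 is 105
Earliest = 100, winner (lex tiebreak) = job_B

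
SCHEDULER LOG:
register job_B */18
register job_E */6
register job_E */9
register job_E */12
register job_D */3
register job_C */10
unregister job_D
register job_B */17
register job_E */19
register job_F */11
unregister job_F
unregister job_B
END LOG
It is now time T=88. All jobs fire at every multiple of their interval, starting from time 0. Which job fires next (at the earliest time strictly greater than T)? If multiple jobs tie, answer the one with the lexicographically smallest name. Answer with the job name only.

Op 1: register job_B */18 -> active={job_B:*/18}
Op 2: register job_E */6 -> active={job_B:*/18, job_E:*/6}
Op 3: register job_E */9 -> active={job_B:*/18, job_E:*/9}
Op 4: register job_E */12 -> active={job_B:*/18, job_E:*/12}
Op 5: register job_D */3 -> active={job_B:*/18, job_D:*/3, job_E:*/12}
Op 6: register job_C */10 -> active={job_B:*/18, job_C:*/10, job_D:*/3, job_E:*/12}
Op 7: unregister job_D -> active={job_B:*/18, job_C:*/10, job_E:*/12}
Op 8: register job_B */17 -> active={job_B:*/17, job_C:*/10, job_E:*/12}
Op 9: register job_E */19 -> active={job_B:*/17, job_C:*/10, job_E:*/19}
Op 10: register job_F */11 -> active={job_B:*/17, job_C:*/10, job_E:*/19, job_F:*/11}
Op 11: unregister job_F -> active={job_B:*/17, job_C:*/10, job_E:*/19}
Op 12: unregister job_B -> active={job_C:*/10, job_E:*/19}
  job_C: interval 10, next fire after T=88 is 90
  job_E: interval 19, next fire after T=88 is 95
Earliest = 90, winner (lex tiebreak) = job_C

Answer: job_C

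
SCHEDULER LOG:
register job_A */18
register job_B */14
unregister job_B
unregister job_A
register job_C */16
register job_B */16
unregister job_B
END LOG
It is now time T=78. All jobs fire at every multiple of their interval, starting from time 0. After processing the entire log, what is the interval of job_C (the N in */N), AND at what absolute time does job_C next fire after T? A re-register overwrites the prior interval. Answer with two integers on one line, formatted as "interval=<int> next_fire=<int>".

Op 1: register job_A */18 -> active={job_A:*/18}
Op 2: register job_B */14 -> active={job_A:*/18, job_B:*/14}
Op 3: unregister job_B -> active={job_A:*/18}
Op 4: unregister job_A -> active={}
Op 5: register job_C */16 -> active={job_C:*/16}
Op 6: register job_B */16 -> active={job_B:*/16, job_C:*/16}
Op 7: unregister job_B -> active={job_C:*/16}
Final interval of job_C = 16
Next fire of job_C after T=78: (78//16+1)*16 = 80

Answer: interval=16 next_fire=80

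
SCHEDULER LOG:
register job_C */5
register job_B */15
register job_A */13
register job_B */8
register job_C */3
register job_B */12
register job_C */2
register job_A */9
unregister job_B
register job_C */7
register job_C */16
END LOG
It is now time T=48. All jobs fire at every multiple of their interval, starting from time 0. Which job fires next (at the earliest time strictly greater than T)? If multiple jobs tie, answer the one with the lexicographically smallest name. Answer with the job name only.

Answer: job_A

Derivation:
Op 1: register job_C */5 -> active={job_C:*/5}
Op 2: register job_B */15 -> active={job_B:*/15, job_C:*/5}
Op 3: register job_A */13 -> active={job_A:*/13, job_B:*/15, job_C:*/5}
Op 4: register job_B */8 -> active={job_A:*/13, job_B:*/8, job_C:*/5}
Op 5: register job_C */3 -> active={job_A:*/13, job_B:*/8, job_C:*/3}
Op 6: register job_B */12 -> active={job_A:*/13, job_B:*/12, job_C:*/3}
Op 7: register job_C */2 -> active={job_A:*/13, job_B:*/12, job_C:*/2}
Op 8: register job_A */9 -> active={job_A:*/9, job_B:*/12, job_C:*/2}
Op 9: unregister job_B -> active={job_A:*/9, job_C:*/2}
Op 10: register job_C */7 -> active={job_A:*/9, job_C:*/7}
Op 11: register job_C */16 -> active={job_A:*/9, job_C:*/16}
  job_A: interval 9, next fire after T=48 is 54
  job_C: interval 16, next fire after T=48 is 64
Earliest = 54, winner (lex tiebreak) = job_A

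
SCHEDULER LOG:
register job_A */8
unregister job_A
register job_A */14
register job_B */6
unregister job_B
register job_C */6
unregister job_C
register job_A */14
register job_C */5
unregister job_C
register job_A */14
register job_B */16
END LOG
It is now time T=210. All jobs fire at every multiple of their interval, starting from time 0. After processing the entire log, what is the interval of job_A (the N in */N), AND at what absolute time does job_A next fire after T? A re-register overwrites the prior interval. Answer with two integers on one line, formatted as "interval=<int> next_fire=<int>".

Op 1: register job_A */8 -> active={job_A:*/8}
Op 2: unregister job_A -> active={}
Op 3: register job_A */14 -> active={job_A:*/14}
Op 4: register job_B */6 -> active={job_A:*/14, job_B:*/6}
Op 5: unregister job_B -> active={job_A:*/14}
Op 6: register job_C */6 -> active={job_A:*/14, job_C:*/6}
Op 7: unregister job_C -> active={job_A:*/14}
Op 8: register job_A */14 -> active={job_A:*/14}
Op 9: register job_C */5 -> active={job_A:*/14, job_C:*/5}
Op 10: unregister job_C -> active={job_A:*/14}
Op 11: register job_A */14 -> active={job_A:*/14}
Op 12: register job_B */16 -> active={job_A:*/14, job_B:*/16}
Final interval of job_A = 14
Next fire of job_A after T=210: (210//14+1)*14 = 224

Answer: interval=14 next_fire=224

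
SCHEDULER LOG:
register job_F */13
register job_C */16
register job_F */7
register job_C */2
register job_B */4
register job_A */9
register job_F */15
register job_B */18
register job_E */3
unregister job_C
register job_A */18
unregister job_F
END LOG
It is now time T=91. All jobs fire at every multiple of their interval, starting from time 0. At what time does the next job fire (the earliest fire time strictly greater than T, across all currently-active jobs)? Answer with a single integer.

Answer: 93

Derivation:
Op 1: register job_F */13 -> active={job_F:*/13}
Op 2: register job_C */16 -> active={job_C:*/16, job_F:*/13}
Op 3: register job_F */7 -> active={job_C:*/16, job_F:*/7}
Op 4: register job_C */2 -> active={job_C:*/2, job_F:*/7}
Op 5: register job_B */4 -> active={job_B:*/4, job_C:*/2, job_F:*/7}
Op 6: register job_A */9 -> active={job_A:*/9, job_B:*/4, job_C:*/2, job_F:*/7}
Op 7: register job_F */15 -> active={job_A:*/9, job_B:*/4, job_C:*/2, job_F:*/15}
Op 8: register job_B */18 -> active={job_A:*/9, job_B:*/18, job_C:*/2, job_F:*/15}
Op 9: register job_E */3 -> active={job_A:*/9, job_B:*/18, job_C:*/2, job_E:*/3, job_F:*/15}
Op 10: unregister job_C -> active={job_A:*/9, job_B:*/18, job_E:*/3, job_F:*/15}
Op 11: register job_A */18 -> active={job_A:*/18, job_B:*/18, job_E:*/3, job_F:*/15}
Op 12: unregister job_F -> active={job_A:*/18, job_B:*/18, job_E:*/3}
  job_A: interval 18, next fire after T=91 is 108
  job_B: interval 18, next fire after T=91 is 108
  job_E: interval 3, next fire after T=91 is 93
Earliest fire time = 93 (job job_E)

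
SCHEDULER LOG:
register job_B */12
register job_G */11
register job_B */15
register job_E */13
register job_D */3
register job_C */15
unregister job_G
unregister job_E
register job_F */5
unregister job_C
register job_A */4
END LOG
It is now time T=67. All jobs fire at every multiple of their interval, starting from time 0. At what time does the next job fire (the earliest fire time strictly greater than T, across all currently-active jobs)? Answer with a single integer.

Op 1: register job_B */12 -> active={job_B:*/12}
Op 2: register job_G */11 -> active={job_B:*/12, job_G:*/11}
Op 3: register job_B */15 -> active={job_B:*/15, job_G:*/11}
Op 4: register job_E */13 -> active={job_B:*/15, job_E:*/13, job_G:*/11}
Op 5: register job_D */3 -> active={job_B:*/15, job_D:*/3, job_E:*/13, job_G:*/11}
Op 6: register job_C */15 -> active={job_B:*/15, job_C:*/15, job_D:*/3, job_E:*/13, job_G:*/11}
Op 7: unregister job_G -> active={job_B:*/15, job_C:*/15, job_D:*/3, job_E:*/13}
Op 8: unregister job_E -> active={job_B:*/15, job_C:*/15, job_D:*/3}
Op 9: register job_F */5 -> active={job_B:*/15, job_C:*/15, job_D:*/3, job_F:*/5}
Op 10: unregister job_C -> active={job_B:*/15, job_D:*/3, job_F:*/5}
Op 11: register job_A */4 -> active={job_A:*/4, job_B:*/15, job_D:*/3, job_F:*/5}
  job_A: interval 4, next fire after T=67 is 68
  job_B: interval 15, next fire after T=67 is 75
  job_D: interval 3, next fire after T=67 is 69
  job_F: interval 5, next fire after T=67 is 70
Earliest fire time = 68 (job job_A)

Answer: 68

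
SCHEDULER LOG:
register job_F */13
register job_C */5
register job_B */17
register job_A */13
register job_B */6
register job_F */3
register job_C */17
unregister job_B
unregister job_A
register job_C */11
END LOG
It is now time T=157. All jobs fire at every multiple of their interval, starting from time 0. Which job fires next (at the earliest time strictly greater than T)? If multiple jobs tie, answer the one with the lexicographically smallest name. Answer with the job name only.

Op 1: register job_F */13 -> active={job_F:*/13}
Op 2: register job_C */5 -> active={job_C:*/5, job_F:*/13}
Op 3: register job_B */17 -> active={job_B:*/17, job_C:*/5, job_F:*/13}
Op 4: register job_A */13 -> active={job_A:*/13, job_B:*/17, job_C:*/5, job_F:*/13}
Op 5: register job_B */6 -> active={job_A:*/13, job_B:*/6, job_C:*/5, job_F:*/13}
Op 6: register job_F */3 -> active={job_A:*/13, job_B:*/6, job_C:*/5, job_F:*/3}
Op 7: register job_C */17 -> active={job_A:*/13, job_B:*/6, job_C:*/17, job_F:*/3}
Op 8: unregister job_B -> active={job_A:*/13, job_C:*/17, job_F:*/3}
Op 9: unregister job_A -> active={job_C:*/17, job_F:*/3}
Op 10: register job_C */11 -> active={job_C:*/11, job_F:*/3}
  job_C: interval 11, next fire after T=157 is 165
  job_F: interval 3, next fire after T=157 is 159
Earliest = 159, winner (lex tiebreak) = job_F

Answer: job_F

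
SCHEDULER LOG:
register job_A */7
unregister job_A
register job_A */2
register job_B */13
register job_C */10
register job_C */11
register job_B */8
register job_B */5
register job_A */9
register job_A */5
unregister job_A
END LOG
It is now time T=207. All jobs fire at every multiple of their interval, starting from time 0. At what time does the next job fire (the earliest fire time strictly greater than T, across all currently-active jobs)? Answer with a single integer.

Answer: 209

Derivation:
Op 1: register job_A */7 -> active={job_A:*/7}
Op 2: unregister job_A -> active={}
Op 3: register job_A */2 -> active={job_A:*/2}
Op 4: register job_B */13 -> active={job_A:*/2, job_B:*/13}
Op 5: register job_C */10 -> active={job_A:*/2, job_B:*/13, job_C:*/10}
Op 6: register job_C */11 -> active={job_A:*/2, job_B:*/13, job_C:*/11}
Op 7: register job_B */8 -> active={job_A:*/2, job_B:*/8, job_C:*/11}
Op 8: register job_B */5 -> active={job_A:*/2, job_B:*/5, job_C:*/11}
Op 9: register job_A */9 -> active={job_A:*/9, job_B:*/5, job_C:*/11}
Op 10: register job_A */5 -> active={job_A:*/5, job_B:*/5, job_C:*/11}
Op 11: unregister job_A -> active={job_B:*/5, job_C:*/11}
  job_B: interval 5, next fire after T=207 is 210
  job_C: interval 11, next fire after T=207 is 209
Earliest fire time = 209 (job job_C)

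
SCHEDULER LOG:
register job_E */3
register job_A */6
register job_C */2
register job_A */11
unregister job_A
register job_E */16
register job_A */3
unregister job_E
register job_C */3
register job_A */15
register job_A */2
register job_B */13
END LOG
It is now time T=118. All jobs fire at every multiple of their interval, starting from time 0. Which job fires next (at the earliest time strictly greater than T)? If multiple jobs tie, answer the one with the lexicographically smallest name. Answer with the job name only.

Op 1: register job_E */3 -> active={job_E:*/3}
Op 2: register job_A */6 -> active={job_A:*/6, job_E:*/3}
Op 3: register job_C */2 -> active={job_A:*/6, job_C:*/2, job_E:*/3}
Op 4: register job_A */11 -> active={job_A:*/11, job_C:*/2, job_E:*/3}
Op 5: unregister job_A -> active={job_C:*/2, job_E:*/3}
Op 6: register job_E */16 -> active={job_C:*/2, job_E:*/16}
Op 7: register job_A */3 -> active={job_A:*/3, job_C:*/2, job_E:*/16}
Op 8: unregister job_E -> active={job_A:*/3, job_C:*/2}
Op 9: register job_C */3 -> active={job_A:*/3, job_C:*/3}
Op 10: register job_A */15 -> active={job_A:*/15, job_C:*/3}
Op 11: register job_A */2 -> active={job_A:*/2, job_C:*/3}
Op 12: register job_B */13 -> active={job_A:*/2, job_B:*/13, job_C:*/3}
  job_A: interval 2, next fire after T=118 is 120
  job_B: interval 13, next fire after T=118 is 130
  job_C: interval 3, next fire after T=118 is 120
Earliest = 120, winner (lex tiebreak) = job_A

Answer: job_A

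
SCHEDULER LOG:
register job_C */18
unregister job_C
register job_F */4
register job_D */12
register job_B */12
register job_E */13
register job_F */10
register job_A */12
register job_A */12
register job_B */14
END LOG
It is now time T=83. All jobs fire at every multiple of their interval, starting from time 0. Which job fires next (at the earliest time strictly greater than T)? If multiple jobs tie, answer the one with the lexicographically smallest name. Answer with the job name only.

Op 1: register job_C */18 -> active={job_C:*/18}
Op 2: unregister job_C -> active={}
Op 3: register job_F */4 -> active={job_F:*/4}
Op 4: register job_D */12 -> active={job_D:*/12, job_F:*/4}
Op 5: register job_B */12 -> active={job_B:*/12, job_D:*/12, job_F:*/4}
Op 6: register job_E */13 -> active={job_B:*/12, job_D:*/12, job_E:*/13, job_F:*/4}
Op 7: register job_F */10 -> active={job_B:*/12, job_D:*/12, job_E:*/13, job_F:*/10}
Op 8: register job_A */12 -> active={job_A:*/12, job_B:*/12, job_D:*/12, job_E:*/13, job_F:*/10}
Op 9: register job_A */12 -> active={job_A:*/12, job_B:*/12, job_D:*/12, job_E:*/13, job_F:*/10}
Op 10: register job_B */14 -> active={job_A:*/12, job_B:*/14, job_D:*/12, job_E:*/13, job_F:*/10}
  job_A: interval 12, next fire after T=83 is 84
  job_B: interval 14, next fire after T=83 is 84
  job_D: interval 12, next fire after T=83 is 84
  job_E: interval 13, next fire after T=83 is 91
  job_F: interval 10, next fire after T=83 is 90
Earliest = 84, winner (lex tiebreak) = job_A

Answer: job_A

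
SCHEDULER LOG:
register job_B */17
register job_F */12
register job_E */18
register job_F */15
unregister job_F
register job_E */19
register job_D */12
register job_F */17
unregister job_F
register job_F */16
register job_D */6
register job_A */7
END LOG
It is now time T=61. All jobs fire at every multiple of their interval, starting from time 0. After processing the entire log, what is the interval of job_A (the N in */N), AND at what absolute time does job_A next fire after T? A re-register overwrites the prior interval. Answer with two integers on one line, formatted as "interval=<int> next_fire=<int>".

Op 1: register job_B */17 -> active={job_B:*/17}
Op 2: register job_F */12 -> active={job_B:*/17, job_F:*/12}
Op 3: register job_E */18 -> active={job_B:*/17, job_E:*/18, job_F:*/12}
Op 4: register job_F */15 -> active={job_B:*/17, job_E:*/18, job_F:*/15}
Op 5: unregister job_F -> active={job_B:*/17, job_E:*/18}
Op 6: register job_E */19 -> active={job_B:*/17, job_E:*/19}
Op 7: register job_D */12 -> active={job_B:*/17, job_D:*/12, job_E:*/19}
Op 8: register job_F */17 -> active={job_B:*/17, job_D:*/12, job_E:*/19, job_F:*/17}
Op 9: unregister job_F -> active={job_B:*/17, job_D:*/12, job_E:*/19}
Op 10: register job_F */16 -> active={job_B:*/17, job_D:*/12, job_E:*/19, job_F:*/16}
Op 11: register job_D */6 -> active={job_B:*/17, job_D:*/6, job_E:*/19, job_F:*/16}
Op 12: register job_A */7 -> active={job_A:*/7, job_B:*/17, job_D:*/6, job_E:*/19, job_F:*/16}
Final interval of job_A = 7
Next fire of job_A after T=61: (61//7+1)*7 = 63

Answer: interval=7 next_fire=63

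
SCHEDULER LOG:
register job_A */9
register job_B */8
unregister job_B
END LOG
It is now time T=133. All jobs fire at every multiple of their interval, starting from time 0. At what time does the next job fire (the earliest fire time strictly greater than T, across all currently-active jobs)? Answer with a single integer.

Answer: 135

Derivation:
Op 1: register job_A */9 -> active={job_A:*/9}
Op 2: register job_B */8 -> active={job_A:*/9, job_B:*/8}
Op 3: unregister job_B -> active={job_A:*/9}
  job_A: interval 9, next fire after T=133 is 135
Earliest fire time = 135 (job job_A)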